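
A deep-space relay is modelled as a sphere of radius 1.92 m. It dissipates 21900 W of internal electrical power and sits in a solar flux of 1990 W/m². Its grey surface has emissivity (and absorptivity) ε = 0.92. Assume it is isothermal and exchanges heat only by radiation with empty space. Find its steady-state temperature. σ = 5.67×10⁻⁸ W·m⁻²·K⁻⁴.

T ≈ 365 K

At steady state, absorbed solar power + internal power = radiated power.
Absorbed: α·S·A_cross = 0.92·1990·11.58 = 21200 W (cross-section πr²).
Total input = 21200 + 21900 = 43100 W.
Radiated: εσ·A_surf·T⁴ with A_surf = 4πr² = 46.32 m².
T⁴ = 43100/(0.92·5.67×10⁻⁸·46.32) = 1.784×10¹⁰ K⁴.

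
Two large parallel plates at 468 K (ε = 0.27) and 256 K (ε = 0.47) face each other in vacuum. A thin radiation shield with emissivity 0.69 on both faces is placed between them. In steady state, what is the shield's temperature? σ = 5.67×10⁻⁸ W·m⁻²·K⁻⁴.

T_s ≈ 381 K

In steady state the net flux on the hot side equals that on the cold side.
σ(T₁⁴−T_s⁴)/D₁ = σ(T_s⁴−T₂⁴)/D₂, with D₁ = 1/ε₁+1/ε_s−1 = 4.153, D₂ = 1/ε_s+1/ε₂−1 = 2.577.
Solve for T_s⁴: T_s⁴ = (D₂·T₁⁴ + D₁·T₂⁴)/(D₁+D₂) = 2.102×10¹⁰ K⁴.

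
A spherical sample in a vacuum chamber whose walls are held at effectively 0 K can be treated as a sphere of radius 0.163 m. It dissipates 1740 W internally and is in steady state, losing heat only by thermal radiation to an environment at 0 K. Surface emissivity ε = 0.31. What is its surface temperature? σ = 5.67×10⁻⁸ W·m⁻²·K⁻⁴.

Steady state: internal power = radiated power, P = εσA T⁴.
Radiating area A = 4πr² = 0.3339 m².
T⁴ = P/(εσA) = 1740/(0.31·5.67×10⁻⁸·0.3339) = 2.965×10¹¹ K⁴.
T = (2.965×10¹¹)^(1/4).

T ≈ 738 K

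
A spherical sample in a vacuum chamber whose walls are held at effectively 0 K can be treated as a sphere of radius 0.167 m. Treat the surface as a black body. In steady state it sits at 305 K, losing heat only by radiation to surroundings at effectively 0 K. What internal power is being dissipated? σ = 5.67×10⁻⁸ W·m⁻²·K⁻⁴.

Steady state: P = εσA T⁴.
A = 4πr² = 0.3505 m²; T⁴ = (305)⁴ = 8.654×10⁹ K⁴.
P = 1.0 × 5.67×10⁻⁸ × 0.3505 × 8.654×10⁹.

P ≈ 172 W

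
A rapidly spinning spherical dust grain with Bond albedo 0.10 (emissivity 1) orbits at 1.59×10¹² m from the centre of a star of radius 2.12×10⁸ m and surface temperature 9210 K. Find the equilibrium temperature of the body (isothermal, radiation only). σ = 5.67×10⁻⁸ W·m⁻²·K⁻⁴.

The star's surface emits σT_*⁴; at distance d the flux is S = σT_*⁴(R_*/d)².
S = 5.67×10⁻⁸·(9210)⁴·(2.12×10⁸/1.59×10¹²)² = 7.253 W/m².
For an isothermal sphere T⁴ = (1−a)S/(4σ) = 2.878×10⁷ K⁴.

T ≈ 73.2 K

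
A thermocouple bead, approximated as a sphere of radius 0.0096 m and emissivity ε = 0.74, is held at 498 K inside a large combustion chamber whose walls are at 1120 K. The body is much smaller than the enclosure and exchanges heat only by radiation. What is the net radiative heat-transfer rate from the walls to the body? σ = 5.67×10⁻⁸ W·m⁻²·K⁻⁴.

P_net ≈ 73.5 W

For a small grey body in a large enclosure: P_net = εσA(T_body⁴ − T_wall⁴).
A = 4πr² = 0.001158 m²; T_body⁴ − T_wall⁴ = 6.151×10¹⁰ − 1.574×10¹² = -1.512×10¹² K⁴.
|P_net| = 0.74·5.67×10⁻⁸·0.001158·1.512×10¹².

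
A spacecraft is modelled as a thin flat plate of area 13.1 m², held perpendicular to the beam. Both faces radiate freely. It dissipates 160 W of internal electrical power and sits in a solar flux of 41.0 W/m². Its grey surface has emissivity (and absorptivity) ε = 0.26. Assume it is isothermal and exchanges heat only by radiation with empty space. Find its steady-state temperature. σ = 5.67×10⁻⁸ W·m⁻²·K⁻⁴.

At steady state, absorbed solar power + internal power = radiated power.
Absorbed: α·S·A_cross = 0.26·41.0·13.10 = 139.6 W (cross-section A).
Total input = 139.6 + 160 = 299.6 W.
Radiated: εσ·A_surf·T⁴ with A_surf = 2A = 26.20 m².
T⁴ = 299.6/(0.26·5.67×10⁻⁸·26.20) = 7.758×10⁸ K⁴.

T ≈ 167 K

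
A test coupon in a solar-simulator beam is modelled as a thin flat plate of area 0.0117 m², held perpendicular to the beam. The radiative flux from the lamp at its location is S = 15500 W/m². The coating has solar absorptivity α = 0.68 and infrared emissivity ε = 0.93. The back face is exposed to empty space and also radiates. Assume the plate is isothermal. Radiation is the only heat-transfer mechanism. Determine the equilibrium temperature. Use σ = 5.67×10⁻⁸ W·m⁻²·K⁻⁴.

T ≈ 562 K

At equilibrium, absorbed power = emitted power.
Absorbing cross-section = A = 0.01170 m²; emitting surface = 2A = 0.02340 m² (ratio 2).
αS·A_cross = εσ·A_surf·T⁴  ⇒  T⁴ = αS/(ε·2σ).
T⁴ = 0.680·15500/(0.93·2·5.67×10⁻⁸) = 9.994×10¹⁰ K⁴.
T = (9.994×10¹⁰)^(1/4).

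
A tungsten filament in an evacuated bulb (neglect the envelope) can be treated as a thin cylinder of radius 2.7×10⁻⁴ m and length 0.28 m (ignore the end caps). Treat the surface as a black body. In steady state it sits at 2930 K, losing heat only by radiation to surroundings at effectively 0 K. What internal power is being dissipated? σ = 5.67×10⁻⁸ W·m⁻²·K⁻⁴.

P ≈ 1980 W

Steady state: P = εσA T⁴.
A = 2πrL = 4.750×10⁻⁴ m²; T⁴ = (2930)⁴ = 7.370×10¹³ K⁴.
P = 1.0 × 5.67×10⁻⁸ × 4.750×10⁻⁴ × 7.370×10¹³.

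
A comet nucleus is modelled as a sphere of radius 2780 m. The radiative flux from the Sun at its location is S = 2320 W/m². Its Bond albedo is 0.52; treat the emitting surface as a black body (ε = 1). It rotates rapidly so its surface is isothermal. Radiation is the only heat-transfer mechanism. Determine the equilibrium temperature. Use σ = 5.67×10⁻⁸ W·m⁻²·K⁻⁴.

T ≈ 265 K

At equilibrium, absorbed power = emitted power.
Absorbing cross-section = πr² = 2.428×10⁷ m²; emitting surface = 4πr² = 9.712×10⁷ m² (ratio 4).
(1−a)S·A_cross = εσ·A_surf·T⁴  ⇒  T⁴ = (1−a)S/(4σ).
T⁴ = 0.480·2320/(4·5.67×10⁻⁸) = 4.910×10⁹ K⁴.
T = (4.910×10⁹)^(1/4).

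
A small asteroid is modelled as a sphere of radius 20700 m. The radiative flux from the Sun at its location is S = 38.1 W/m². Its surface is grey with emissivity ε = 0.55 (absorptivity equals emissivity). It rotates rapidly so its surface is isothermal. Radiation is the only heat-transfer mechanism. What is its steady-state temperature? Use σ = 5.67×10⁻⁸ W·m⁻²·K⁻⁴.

At equilibrium, absorbed power = emitted power.
Absorbing cross-section = πr² = 1.346×10⁹ m²; emitting surface = 4πr² = 5.385×10⁹ m² (ratio 4).
εS·A_cross = εσ·A_surf·T⁴  ⇒  T⁴ = S/(4σ)   (ε cancels).
T⁴ = 38.1/(4·5.67×10⁻⁸) = 1.680×10⁸ K⁴.
T = (1.680×10⁸)^(1/4).

T ≈ 114 K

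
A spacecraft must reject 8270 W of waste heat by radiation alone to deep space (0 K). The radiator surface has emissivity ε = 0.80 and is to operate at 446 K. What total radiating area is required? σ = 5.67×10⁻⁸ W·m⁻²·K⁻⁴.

P = εσA T⁴ ⇒ A = P/(εσT⁴).
T⁴ = 3.957×10¹⁰ K⁴.
A = 8270/(0.80 × 5.67×10⁻⁸ × 3.957×10¹⁰).

A ≈ 4.61 m²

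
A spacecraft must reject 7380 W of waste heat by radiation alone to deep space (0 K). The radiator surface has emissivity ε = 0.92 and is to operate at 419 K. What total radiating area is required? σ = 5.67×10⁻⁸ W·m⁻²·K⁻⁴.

P = εσA T⁴ ⇒ A = P/(εσT⁴).
T⁴ = 3.082×10¹⁰ K⁴.
A = 7380/(0.92 × 5.67×10⁻⁸ × 3.082×10¹⁰).

A ≈ 4.59 m²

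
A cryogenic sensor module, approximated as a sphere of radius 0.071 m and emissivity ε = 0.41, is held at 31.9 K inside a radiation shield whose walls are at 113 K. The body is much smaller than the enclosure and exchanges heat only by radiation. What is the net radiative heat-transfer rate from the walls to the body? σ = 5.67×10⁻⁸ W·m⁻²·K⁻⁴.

P_net ≈ 0.239 W

For a small grey body in a large enclosure: P_net = εσA(T_body⁴ − T_wall⁴).
A = 4πr² = 0.06335 m²; T_body⁴ − T_wall⁴ = 1.036×10⁶ − 1.630×10⁸ = -1.620×10⁸ K⁴.
|P_net| = 0.41·5.67×10⁻⁸·0.06335·1.620×10⁸.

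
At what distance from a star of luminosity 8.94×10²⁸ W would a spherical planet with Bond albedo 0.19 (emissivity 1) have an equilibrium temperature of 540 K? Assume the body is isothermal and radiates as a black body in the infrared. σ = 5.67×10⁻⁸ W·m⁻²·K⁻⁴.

d ≈ 5.47×10¹¹ m

For an isothermal black-emitting sphere, (1−a)S·πr² = σ·4πr²·T⁴ ⇒ S = 4σT⁴/(1−a).
S = 4·5.67×10⁻⁸·(540)⁴/0.810 = 23810 W/m².
Flux falls as S = L/(4πd²), so d = √(L/(4πS)) = √(8.94×10²⁸/(4π·23810)).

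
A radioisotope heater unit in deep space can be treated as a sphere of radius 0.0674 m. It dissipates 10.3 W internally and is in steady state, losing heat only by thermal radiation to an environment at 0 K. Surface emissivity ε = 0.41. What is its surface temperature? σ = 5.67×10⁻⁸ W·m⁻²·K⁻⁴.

T ≈ 297 K

Steady state: internal power = radiated power, P = εσA T⁴.
Radiating area A = 4πr² = 0.05709 m².
T⁴ = P/(εσA) = 10.3/(0.41·5.67×10⁻⁸·0.05709) = 7.761×10⁹ K⁴.
T = (7.761×10⁹)^(1/4).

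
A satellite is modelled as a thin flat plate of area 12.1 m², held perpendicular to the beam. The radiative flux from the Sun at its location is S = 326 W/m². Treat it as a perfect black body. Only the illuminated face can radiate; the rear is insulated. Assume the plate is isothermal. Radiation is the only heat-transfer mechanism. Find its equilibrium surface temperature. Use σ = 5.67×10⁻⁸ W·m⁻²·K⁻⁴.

At equilibrium, absorbed power = emitted power.
Absorbing cross-section = A = 12.10 m²; emitting surface = A = 12.10 m² (ratio 1).
S·A_cross = εσ·A_surf·T⁴  ⇒  T⁴ = S/(1σ).
T⁴ = 1.00·326/(1·5.67×10⁻⁸) = 5.750×10⁹ K⁴.
T = (5.750×10⁹)^(1/4).

T ≈ 275 K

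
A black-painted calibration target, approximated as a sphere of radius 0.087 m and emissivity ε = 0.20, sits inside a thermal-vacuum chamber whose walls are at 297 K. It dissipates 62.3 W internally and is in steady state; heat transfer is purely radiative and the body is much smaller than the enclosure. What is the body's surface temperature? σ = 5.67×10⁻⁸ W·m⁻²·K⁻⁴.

T ≈ 506 K

For a small grey body in a large enclosure, net radiated power = εσA(T⁴ − T_w⁴).
Steady state: P = εσA(T⁴ − T_w⁴) with A = 4πr² = 0.09511 m².
T⁴ = P/(εσA) + T_w⁴ = 62.3/(0.20·5.67×10⁻⁸·0.09511) + (297)⁴
    = 5.776×10¹⁰ + 7.781×10⁹ = 6.554×10¹⁰ K⁴.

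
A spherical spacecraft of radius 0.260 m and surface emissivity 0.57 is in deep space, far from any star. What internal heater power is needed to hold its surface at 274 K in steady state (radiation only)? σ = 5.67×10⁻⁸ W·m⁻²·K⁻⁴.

P ≈ 155 W

P = εσ·4πr²·T⁴.
4πr² = 0.8495 m²; T⁴ = 5.636×10⁹ K⁴.
P = 0.57·5.67×10⁻⁸·0.8495·5.636×10⁹.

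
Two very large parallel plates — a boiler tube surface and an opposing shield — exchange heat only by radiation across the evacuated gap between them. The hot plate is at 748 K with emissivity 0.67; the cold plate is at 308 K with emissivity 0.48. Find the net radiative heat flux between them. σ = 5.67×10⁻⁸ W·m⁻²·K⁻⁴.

For two infinite grey parallel plates, q = σ(T₁⁴ − T₂⁴)/(1/ε₁ + 1/ε₂ − 1).
T₁⁴ − T₂⁴ = 3.130×10¹¹ − 8.999×10⁹ = 3.040×10¹¹ K⁴.
1/ε₁ + 1/ε₂ − 1 = 1.493 + 2.083 − 1 = 2.576.
q = 5.67×10⁻⁸ × 3.040×10¹¹ / 2.576.

q ≈ 6690 W/m²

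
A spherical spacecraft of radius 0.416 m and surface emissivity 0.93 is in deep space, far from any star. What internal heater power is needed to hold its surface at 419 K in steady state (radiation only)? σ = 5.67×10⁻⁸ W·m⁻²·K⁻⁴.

P ≈ 3530 W

P = εσ·4πr²·T⁴.
4πr² = 2.175 m²; T⁴ = 3.082×10¹⁰ K⁴.
P = 0.93·5.67×10⁻⁸·2.175·3.082×10¹⁰.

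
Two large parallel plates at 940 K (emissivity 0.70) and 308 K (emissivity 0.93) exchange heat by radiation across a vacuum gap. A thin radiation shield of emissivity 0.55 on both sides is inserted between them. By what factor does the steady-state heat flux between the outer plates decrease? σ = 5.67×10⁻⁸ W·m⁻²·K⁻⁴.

factor ≈ 2.75

Without shield: q₀ = σΔ(T⁴)/(1/ε₁+1/ε₂−1) with denominator 1.504.
With shield the two gaps are in series; the resistances add: (1/ε₁+1/ε_s−1)+(1/ε_s+1/ε₂−1) = 2.247+1.893 = 4.140.
Heat-flux ratio q₀/q = 4.140/1.504.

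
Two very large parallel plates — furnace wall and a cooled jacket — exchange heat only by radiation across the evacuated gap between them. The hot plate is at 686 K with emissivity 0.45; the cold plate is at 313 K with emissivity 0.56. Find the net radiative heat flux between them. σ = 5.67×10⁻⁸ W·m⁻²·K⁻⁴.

For two infinite grey parallel plates, q = σ(T₁⁴ − T₂⁴)/(1/ε₁ + 1/ε₂ − 1).
T₁⁴ − T₂⁴ = 2.215×10¹¹ − 9.598×10⁹ = 2.119×10¹¹ K⁴.
1/ε₁ + 1/ε₂ − 1 = 2.222 + 1.786 − 1 = 3.008.
q = 5.67×10⁻⁸ × 2.119×10¹¹ / 3.008.

q ≈ 3990 W/m²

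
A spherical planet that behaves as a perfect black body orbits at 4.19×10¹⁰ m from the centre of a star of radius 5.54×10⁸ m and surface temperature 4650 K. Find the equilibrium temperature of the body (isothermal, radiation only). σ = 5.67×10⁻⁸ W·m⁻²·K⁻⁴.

The star's surface emits σT_*⁴; at distance d the flux is S = σT_*⁴(R_*/d)².
S = 5.67×10⁻⁸·(4650)⁴·(5.54×10⁸/4.19×10¹⁰)² = 4634 W/m².
For an isothermal sphere T⁴ = (1−a)S/(4σ) = 2.043×10¹⁰ K⁴.

T ≈ 378 K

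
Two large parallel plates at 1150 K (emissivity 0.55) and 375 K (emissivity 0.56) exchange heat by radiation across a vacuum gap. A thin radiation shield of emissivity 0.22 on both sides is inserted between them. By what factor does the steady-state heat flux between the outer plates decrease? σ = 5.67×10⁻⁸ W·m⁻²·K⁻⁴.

factor ≈ 4.11

Without shield: q₀ = σΔ(T⁴)/(1/ε₁+1/ε₂−1) with denominator 2.604.
With shield the two gaps are in series; the resistances add: (1/ε₁+1/ε_s−1)+(1/ε_s+1/ε₂−1) = 5.364+5.331 = 10.69.
Heat-flux ratio q₀/q = 10.69/2.604.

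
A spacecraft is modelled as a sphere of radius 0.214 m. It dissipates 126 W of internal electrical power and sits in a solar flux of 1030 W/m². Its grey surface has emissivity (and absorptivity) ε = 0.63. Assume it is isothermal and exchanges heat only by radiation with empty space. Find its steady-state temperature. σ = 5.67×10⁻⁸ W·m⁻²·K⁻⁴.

T ≈ 321 K

At steady state, absorbed solar power + internal power = radiated power.
Absorbed: α·S·A_cross = 0.63·1030·0.1439 = 93.36 W (cross-section πr²).
Total input = 93.36 + 126 = 219.4 W.
Radiated: εσ·A_surf·T⁴ with A_surf = 4πr² = 0.5755 m².
T⁴ = 219.4/(0.63·5.67×10⁻⁸·0.5755) = 1.067×10¹⁰ K⁴.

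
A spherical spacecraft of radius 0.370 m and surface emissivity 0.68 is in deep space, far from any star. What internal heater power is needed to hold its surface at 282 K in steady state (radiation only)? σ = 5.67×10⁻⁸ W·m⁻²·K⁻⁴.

P = εσ·4πr²·T⁴.
4πr² = 1.720 m²; T⁴ = 6.324×10⁹ K⁴.
P = 0.68·5.67×10⁻⁸·1.720·6.324×10⁹.

P ≈ 419 W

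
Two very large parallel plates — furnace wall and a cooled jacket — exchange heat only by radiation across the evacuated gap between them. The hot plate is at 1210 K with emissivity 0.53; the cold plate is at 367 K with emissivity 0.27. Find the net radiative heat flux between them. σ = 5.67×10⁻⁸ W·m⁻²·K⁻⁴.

For two infinite grey parallel plates, q = σ(T₁⁴ − T₂⁴)/(1/ε₁ + 1/ε₂ − 1).
T₁⁴ − T₂⁴ = 2.144×10¹² − 1.814×10¹⁰ = 2.125×10¹² K⁴.
1/ε₁ + 1/ε₂ − 1 = 1.887 + 3.704 − 1 = 4.590.
q = 5.67×10⁻⁸ × 2.125×10¹² / 4.590.

q ≈ 26300 W/m²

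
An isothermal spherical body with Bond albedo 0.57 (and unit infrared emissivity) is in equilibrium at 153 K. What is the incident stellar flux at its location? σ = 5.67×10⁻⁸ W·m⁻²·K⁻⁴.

S ≈ 289 W/m²

(1−a)S·πr² = σ·4πr²·T⁴ ⇒ S = 4σT⁴/(1−a).
S = 4·5.67×10⁻⁸·5.480×10⁸/0.430.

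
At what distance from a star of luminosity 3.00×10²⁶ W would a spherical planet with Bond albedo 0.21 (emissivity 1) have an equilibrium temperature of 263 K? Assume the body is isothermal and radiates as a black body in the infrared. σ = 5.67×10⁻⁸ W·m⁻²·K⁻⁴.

For an isothermal black-emitting sphere, (1−a)S·πr² = σ·4πr²·T⁴ ⇒ S = 4σT⁴/(1−a).
S = 4·5.67×10⁻⁸·(263)⁴/0.790 = 1374 W/m².
Flux falls as S = L/(4πd²), so d = √(L/(4πS)) = √(3.00×10²⁶/(4π·1374)).

d ≈ 1.32×10¹¹ m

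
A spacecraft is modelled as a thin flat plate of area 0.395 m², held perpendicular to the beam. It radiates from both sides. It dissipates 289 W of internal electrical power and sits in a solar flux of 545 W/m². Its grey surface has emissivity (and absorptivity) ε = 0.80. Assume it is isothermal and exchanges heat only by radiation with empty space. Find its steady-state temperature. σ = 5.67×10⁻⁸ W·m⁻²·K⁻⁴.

T ≈ 337 K

At steady state, absorbed solar power + internal power = radiated power.
Absorbed: α·S·A_cross = 0.80·545·0.3950 = 172.2 W (cross-section A).
Total input = 172.2 + 289 = 461.2 W.
Radiated: εσ·A_surf·T⁴ with A_surf = 2A = 0.7900 m².
T⁴ = 461.2/(0.80·5.67×10⁻⁸·0.7900) = 1.287×10¹⁰ K⁴.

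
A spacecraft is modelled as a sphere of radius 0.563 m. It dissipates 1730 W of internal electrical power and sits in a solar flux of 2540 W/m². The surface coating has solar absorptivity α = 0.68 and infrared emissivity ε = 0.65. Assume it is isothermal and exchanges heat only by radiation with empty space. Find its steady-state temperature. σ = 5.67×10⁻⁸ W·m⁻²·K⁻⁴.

T ≈ 392 K

At steady state, absorbed solar power + internal power = radiated power.
Absorbed: α·S·A_cross = 0.68·2540·0.9958 = 1720 W (cross-section πr²).
Total input = 1720 + 1730 = 3450 W.
Radiated: εσ·A_surf·T⁴ with A_surf = 4πr² = 3.983 m².
T⁴ = 3450/(0.65·5.67×10⁻⁸·3.983) = 2.350×10¹⁰ K⁴.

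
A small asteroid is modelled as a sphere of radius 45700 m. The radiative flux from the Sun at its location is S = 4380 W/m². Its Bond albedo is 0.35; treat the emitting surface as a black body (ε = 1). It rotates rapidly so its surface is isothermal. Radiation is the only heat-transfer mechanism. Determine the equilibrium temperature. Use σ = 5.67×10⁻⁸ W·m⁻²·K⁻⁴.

At equilibrium, absorbed power = emitted power.
Absorbing cross-section = πr² = 6.561×10⁹ m²; emitting surface = 4πr² = 2.624×10¹⁰ m² (ratio 4).
(1−a)S·A_cross = εσ·A_surf·T⁴  ⇒  T⁴ = (1−a)S/(4σ).
T⁴ = 0.650·4380/(4·5.67×10⁻⁸) = 1.255×10¹⁰ K⁴.
T = (1.255×10¹⁰)^(1/4).

T ≈ 335 K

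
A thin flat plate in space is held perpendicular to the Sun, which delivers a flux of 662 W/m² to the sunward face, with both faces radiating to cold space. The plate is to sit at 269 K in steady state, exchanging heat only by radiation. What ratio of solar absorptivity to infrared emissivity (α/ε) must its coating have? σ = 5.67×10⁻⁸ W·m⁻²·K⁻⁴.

α/ε ≈ 0.897

Balance: αS·A = εσ·2A·T⁴ ⇒ α/ε = 2σT⁴/S.
α/ε = 2·5.67×10⁻⁸·(269)⁴/662 = 2·5.67×10⁻⁸·5.236×10⁹/662.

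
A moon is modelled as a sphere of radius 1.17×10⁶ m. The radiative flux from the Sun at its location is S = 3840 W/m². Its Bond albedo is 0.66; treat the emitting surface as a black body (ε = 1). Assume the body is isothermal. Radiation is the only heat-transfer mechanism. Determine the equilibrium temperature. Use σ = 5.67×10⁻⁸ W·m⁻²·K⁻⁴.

T ≈ 275 K

At equilibrium, absorbed power = emitted power.
Absorbing cross-section = πr² = 4.301×10¹² m²; emitting surface = 4πr² = 1.720×10¹³ m² (ratio 4).
(1−a)S·A_cross = εσ·A_surf·T⁴  ⇒  T⁴ = (1−a)S/(4σ).
T⁴ = 0.340·3840/(4·5.67×10⁻⁸) = 5.757×10⁹ K⁴.
T = (5.757×10⁹)^(1/4).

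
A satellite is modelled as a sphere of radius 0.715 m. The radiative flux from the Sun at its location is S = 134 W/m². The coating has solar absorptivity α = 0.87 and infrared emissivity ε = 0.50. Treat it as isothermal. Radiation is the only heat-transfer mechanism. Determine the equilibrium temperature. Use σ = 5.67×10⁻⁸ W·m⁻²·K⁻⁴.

At equilibrium, absorbed power = emitted power.
Absorbing cross-section = πr² = 1.606 m²; emitting surface = 4πr² = 6.424 m² (ratio 4).
αS·A_cross = εσ·A_surf·T⁴  ⇒  T⁴ = αS/(ε·4σ).
T⁴ = 0.870·134/(0.50·4·5.67×10⁻⁸) = 1.028×10⁹ K⁴.
T = (1.028×10⁹)^(1/4).

T ≈ 179 K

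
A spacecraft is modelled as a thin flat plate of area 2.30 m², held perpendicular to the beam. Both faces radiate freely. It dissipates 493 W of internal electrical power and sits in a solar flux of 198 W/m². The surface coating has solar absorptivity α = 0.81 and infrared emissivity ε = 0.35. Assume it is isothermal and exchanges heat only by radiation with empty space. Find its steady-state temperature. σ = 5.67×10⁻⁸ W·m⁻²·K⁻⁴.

At steady state, absorbed solar power + internal power = radiated power.
Absorbed: α·S·A_cross = 0.81·198·2.300 = 368.9 W (cross-section A).
Total input = 368.9 + 493 = 861.9 W.
Radiated: εσ·A_surf·T⁴ with A_surf = 2A = 4.600 m².
T⁴ = 861.9/(0.35·5.67×10⁻⁸·4.600) = 9.441×10⁹ K⁴.

T ≈ 312 K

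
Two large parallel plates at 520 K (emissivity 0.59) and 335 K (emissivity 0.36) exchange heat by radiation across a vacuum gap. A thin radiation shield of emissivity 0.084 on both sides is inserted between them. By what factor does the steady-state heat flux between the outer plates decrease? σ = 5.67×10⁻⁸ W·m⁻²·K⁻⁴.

Without shield: q₀ = σΔ(T⁴)/(1/ε₁+1/ε₂−1) with denominator 3.473.
With shield the two gaps are in series; the resistances add: (1/ε₁+1/ε_s−1)+(1/ε_s+1/ε₂−1) = 12.60+13.68 = 26.28.
Heat-flux ratio q₀/q = 26.28/3.473.

factor ≈ 7.57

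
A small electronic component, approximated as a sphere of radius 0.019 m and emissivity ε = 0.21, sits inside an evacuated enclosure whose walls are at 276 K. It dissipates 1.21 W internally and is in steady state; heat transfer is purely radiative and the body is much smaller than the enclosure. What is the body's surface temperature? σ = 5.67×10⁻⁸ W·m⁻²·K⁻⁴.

For a small grey body in a large enclosure, net radiated power = εσA(T⁴ − T_w⁴).
Steady state: P = εσA(T⁴ − T_w⁴) with A = 4πr² = 0.004536 m².
T⁴ = P/(εσA) + T_w⁴ = 1.21/(0.21·5.67×10⁻⁸·0.004536) + (276)⁴
    = 2.240×10¹⁰ + 5.803×10⁹ = 2.820×10¹⁰ K⁴.

T ≈ 410 K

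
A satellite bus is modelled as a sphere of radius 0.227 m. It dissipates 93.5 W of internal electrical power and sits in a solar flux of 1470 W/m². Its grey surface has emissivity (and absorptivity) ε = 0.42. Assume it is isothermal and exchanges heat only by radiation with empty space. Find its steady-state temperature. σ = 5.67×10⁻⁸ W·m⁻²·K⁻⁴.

At steady state, absorbed solar power + internal power = radiated power.
Absorbed: α·S·A_cross = 0.42·1470·0.1619 = 99.95 W (cross-section πr²).
Total input = 99.95 + 93.5 = 193.4 W.
Radiated: εσ·A_surf·T⁴ with A_surf = 4πr² = 0.6475 m².
T⁴ = 193.4/(0.42·5.67×10⁻⁸·0.6475) = 1.254×10¹⁰ K⁴.

T ≈ 335 K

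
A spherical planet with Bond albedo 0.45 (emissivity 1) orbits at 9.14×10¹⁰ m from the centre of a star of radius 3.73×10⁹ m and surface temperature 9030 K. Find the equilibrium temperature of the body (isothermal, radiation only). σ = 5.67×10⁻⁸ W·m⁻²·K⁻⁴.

The star's surface emits σT_*⁴; at distance d the flux is S = σT_*⁴(R_*/d)².
S = 5.67×10⁻⁸·(9030)⁴·(3.73×10⁹/9.14×10¹⁰)² = 6.279×10⁵ W/m².
For an isothermal sphere T⁴ = (1−a)S/(4σ) = 1.523×10¹² K⁴.

T ≈ 1110 K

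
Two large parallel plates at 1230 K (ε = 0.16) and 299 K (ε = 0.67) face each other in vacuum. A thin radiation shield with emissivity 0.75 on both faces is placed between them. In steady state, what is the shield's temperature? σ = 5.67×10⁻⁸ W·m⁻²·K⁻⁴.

T_s ≈ 842 K

In steady state the net flux on the hot side equals that on the cold side.
σ(T₁⁴−T_s⁴)/D₁ = σ(T_s⁴−T₂⁴)/D₂, with D₁ = 1/ε₁+1/ε_s−1 = 6.583, D₂ = 1/ε_s+1/ε₂−1 = 1.826.
Solve for T_s⁴: T_s⁴ = (D₂·T₁⁴ + D₁·T₂⁴)/(D₁+D₂) = 5.032×10¹¹ K⁴.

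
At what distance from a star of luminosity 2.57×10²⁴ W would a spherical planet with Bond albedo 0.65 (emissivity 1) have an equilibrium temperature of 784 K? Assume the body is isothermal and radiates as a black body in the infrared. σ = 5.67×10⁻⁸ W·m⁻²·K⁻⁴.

d ≈ 9.14×10⁸ m

For an isothermal black-emitting sphere, (1−a)S·πr² = σ·4πr²·T⁴ ⇒ S = 4σT⁴/(1−a).
S = 4·5.67×10⁻⁸·(784)⁴/0.350 = 2.448×10⁵ W/m².
Flux falls as S = L/(4πd²), so d = √(L/(4πS)) = √(2.57×10²⁴/(4π·2.448×10⁵)).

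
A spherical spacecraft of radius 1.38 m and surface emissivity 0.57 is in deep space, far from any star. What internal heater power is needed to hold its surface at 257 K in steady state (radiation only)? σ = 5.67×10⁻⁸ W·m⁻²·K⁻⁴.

P = εσ·4πr²·T⁴.
4πr² = 23.93 m²; T⁴ = 4.362×10⁹ K⁴.
P = 0.57·5.67×10⁻⁸·23.93·4.362×10⁹.

P ≈ 3370 W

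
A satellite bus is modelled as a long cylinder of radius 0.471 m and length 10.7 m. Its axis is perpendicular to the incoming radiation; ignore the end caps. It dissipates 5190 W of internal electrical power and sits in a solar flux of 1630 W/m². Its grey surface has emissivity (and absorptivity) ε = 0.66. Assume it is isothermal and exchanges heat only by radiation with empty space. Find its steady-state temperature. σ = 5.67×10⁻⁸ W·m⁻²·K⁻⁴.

At steady state, absorbed solar power + internal power = radiated power.
Absorbed: α·S·A_cross = 0.66·1630·10.08 = 10840 W (cross-section 2rL).
Total input = 10840 + 5190 = 16030 W.
Radiated: εσ·A_surf·T⁴ with A_surf = 2πrL = 31.67 m².
T⁴ = 16030/(0.66·5.67×10⁻⁸·31.67) = 1.353×10¹⁰ K⁴.

T ≈ 341 K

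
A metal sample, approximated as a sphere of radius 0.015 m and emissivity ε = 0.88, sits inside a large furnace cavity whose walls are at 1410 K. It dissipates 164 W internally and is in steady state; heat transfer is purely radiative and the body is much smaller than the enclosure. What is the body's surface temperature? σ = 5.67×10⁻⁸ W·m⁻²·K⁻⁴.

For a small grey body in a large enclosure, net radiated power = εσA(T⁴ − T_w⁴).
Steady state: P = εσA(T⁴ − T_w⁴) with A = 4πr² = 0.002827 m².
T⁴ = P/(εσA) + T_w⁴ = 164/(0.88·5.67×10⁻⁸·0.002827) + (1410)⁴
    = 1.162×10¹² + 3.953×10¹² = 5.115×10¹² K⁴.

T ≈ 1500 K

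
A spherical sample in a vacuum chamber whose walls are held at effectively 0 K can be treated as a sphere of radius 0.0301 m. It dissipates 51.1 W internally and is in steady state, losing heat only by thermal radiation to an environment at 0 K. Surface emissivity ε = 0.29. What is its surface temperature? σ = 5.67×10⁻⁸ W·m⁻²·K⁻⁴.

T ≈ 723 K

Steady state: internal power = radiated power, P = εσA T⁴.
Radiating area A = 4πr² = 0.01139 m².
T⁴ = P/(εσA) = 51.1/(0.29·5.67×10⁻⁸·0.01139) = 2.730×10¹¹ K⁴.
T = (2.730×10¹¹)^(1/4).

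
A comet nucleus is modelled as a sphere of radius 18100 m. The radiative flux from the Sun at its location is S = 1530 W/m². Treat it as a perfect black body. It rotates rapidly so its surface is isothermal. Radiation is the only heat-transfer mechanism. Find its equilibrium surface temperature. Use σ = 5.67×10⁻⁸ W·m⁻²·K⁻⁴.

At equilibrium, absorbed power = emitted power.
Absorbing cross-section = πr² = 1.029×10⁹ m²; emitting surface = 4πr² = 4.117×10⁹ m² (ratio 4).
S·A_cross = εσ·A_surf·T⁴  ⇒  T⁴ = S/(4σ).
T⁴ = 1.00·1530/(4·5.67×10⁻⁸) = 6.746×10⁹ K⁴.
T = (6.746×10⁹)^(1/4).

T ≈ 287 K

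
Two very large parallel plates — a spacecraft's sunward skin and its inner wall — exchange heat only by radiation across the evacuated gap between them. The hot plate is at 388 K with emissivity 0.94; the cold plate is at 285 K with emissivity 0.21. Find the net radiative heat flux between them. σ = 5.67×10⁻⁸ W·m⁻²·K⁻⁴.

For two infinite grey parallel plates, q = σ(T₁⁴ − T₂⁴)/(1/ε₁ + 1/ε₂ − 1).
T₁⁴ − T₂⁴ = 2.266×10¹⁰ − 6.598×10⁹ = 1.607×10¹⁰ K⁴.
1/ε₁ + 1/ε₂ − 1 = 1.064 + 4.762 − 1 = 4.826.
q = 5.67×10⁻⁸ × 1.607×10¹⁰ / 4.826.

q ≈ 189 W/m²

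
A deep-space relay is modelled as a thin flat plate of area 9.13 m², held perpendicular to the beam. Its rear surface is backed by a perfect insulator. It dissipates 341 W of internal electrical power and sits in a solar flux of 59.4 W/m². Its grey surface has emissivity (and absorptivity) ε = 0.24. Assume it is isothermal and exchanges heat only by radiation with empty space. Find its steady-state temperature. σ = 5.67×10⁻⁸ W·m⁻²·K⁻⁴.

At steady state, absorbed solar power + internal power = radiated power.
Absorbed: α·S·A_cross = 0.24·59.4·9.130 = 130.2 W (cross-section A).
Total input = 130.2 + 341 = 471.2 W.
Radiated: εσ·A_surf·T⁴ with A_surf = A = 9.130 m².
T⁴ = 471.2/(0.24·5.67×10⁻⁸·9.130) = 3.792×10⁹ K⁴.

T ≈ 248 K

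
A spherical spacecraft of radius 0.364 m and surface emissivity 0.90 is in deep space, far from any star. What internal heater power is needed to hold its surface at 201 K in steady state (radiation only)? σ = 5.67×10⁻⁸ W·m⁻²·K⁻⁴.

P ≈ 139 W

P = εσ·4πr²·T⁴.
4πr² = 1.665 m²; T⁴ = 1.632×10⁹ K⁴.
P = 0.90·5.67×10⁻⁸·1.665·1.632×10⁹.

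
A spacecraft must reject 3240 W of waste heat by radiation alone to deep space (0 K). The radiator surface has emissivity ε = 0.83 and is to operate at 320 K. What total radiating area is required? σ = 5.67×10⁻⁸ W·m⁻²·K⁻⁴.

A ≈ 6.57 m²

P = εσA T⁴ ⇒ A = P/(εσT⁴).
T⁴ = 1.049×10¹⁰ K⁴.
A = 3240/(0.83 × 5.67×10⁻⁸ × 1.049×10¹⁰).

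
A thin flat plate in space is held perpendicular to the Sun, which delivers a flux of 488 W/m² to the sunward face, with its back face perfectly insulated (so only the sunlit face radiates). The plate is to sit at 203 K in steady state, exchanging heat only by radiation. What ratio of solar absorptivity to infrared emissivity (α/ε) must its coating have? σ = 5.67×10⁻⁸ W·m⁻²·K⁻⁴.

Balance: αS·A = εσ·1A·T⁴ ⇒ α/ε = σT⁴/S.
α/ε = 5.67×10⁻⁸·(203)⁴/488 = 5.67×10⁻⁸·1.698×10⁹/488.

α/ε ≈ 0.197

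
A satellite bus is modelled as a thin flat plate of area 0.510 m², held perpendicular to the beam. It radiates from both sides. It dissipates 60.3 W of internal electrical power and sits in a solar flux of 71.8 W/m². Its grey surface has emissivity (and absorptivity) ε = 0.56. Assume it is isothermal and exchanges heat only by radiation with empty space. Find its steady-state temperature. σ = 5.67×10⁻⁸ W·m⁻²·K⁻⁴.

T ≈ 223 K

At steady state, absorbed solar power + internal power = radiated power.
Absorbed: α·S·A_cross = 0.56·71.8·0.5100 = 20.51 W (cross-section A).
Total input = 20.51 + 60.3 = 80.81 W.
Radiated: εσ·A_surf·T⁴ with A_surf = 2A = 1.020 m².
T⁴ = 80.81/(0.56·5.67×10⁻⁸·1.020) = 2.495×10⁹ K⁴.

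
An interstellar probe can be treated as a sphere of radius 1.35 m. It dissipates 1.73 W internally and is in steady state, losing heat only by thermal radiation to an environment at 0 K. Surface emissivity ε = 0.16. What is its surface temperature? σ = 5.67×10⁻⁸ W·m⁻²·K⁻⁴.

T ≈ 53.7 K

Steady state: internal power = radiated power, P = εσA T⁴.
Radiating area A = 4πr² = 22.90 m².
T⁴ = P/(εσA) = 1.73/(0.16·5.67×10⁻⁸·22.90) = 8.327×10⁶ K⁴.
T = (8.327×10⁶)^(1/4).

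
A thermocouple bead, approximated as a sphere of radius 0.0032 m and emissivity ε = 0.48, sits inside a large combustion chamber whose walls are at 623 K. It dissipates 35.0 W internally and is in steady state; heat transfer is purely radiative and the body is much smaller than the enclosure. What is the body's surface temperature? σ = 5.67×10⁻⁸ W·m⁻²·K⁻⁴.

For a small grey body in a large enclosure, net radiated power = εσA(T⁴ − T_w⁴).
Steady state: P = εσA(T⁴ − T_w⁴) with A = 4πr² = 1.287×10⁻⁴ m².
T⁴ = P/(εσA) + T_w⁴ = 35.0/(0.48·5.67×10⁻⁸·1.287×10⁻⁴) + (623)⁴
    = 9.994×10¹² + 1.506×10¹¹ = 1.014×10¹³ K⁴.

T ≈ 1780 K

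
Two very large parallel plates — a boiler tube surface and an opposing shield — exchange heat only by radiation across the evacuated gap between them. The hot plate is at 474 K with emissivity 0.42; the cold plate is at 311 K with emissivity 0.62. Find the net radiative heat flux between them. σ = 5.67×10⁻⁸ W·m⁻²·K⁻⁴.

q ≈ 779 W/m²

For two infinite grey parallel plates, q = σ(T₁⁴ − T₂⁴)/(1/ε₁ + 1/ε₂ − 1).
T₁⁴ − T₂⁴ = 5.048×10¹⁰ − 9.355×10⁹ = 4.112×10¹⁰ K⁴.
1/ε₁ + 1/ε₂ − 1 = 2.381 + 1.613 − 1 = 2.994.
q = 5.67×10⁻⁸ × 4.112×10¹⁰ / 2.994.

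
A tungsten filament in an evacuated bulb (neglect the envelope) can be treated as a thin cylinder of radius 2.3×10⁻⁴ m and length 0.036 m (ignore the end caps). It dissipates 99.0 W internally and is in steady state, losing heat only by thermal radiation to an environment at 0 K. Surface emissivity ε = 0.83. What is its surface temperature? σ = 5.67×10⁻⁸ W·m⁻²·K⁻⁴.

T ≈ 2520 K

Steady state: internal power = radiated power, P = εσA T⁴.
Radiating area A = 2πrL = 5.202×10⁻⁵ m².
T⁴ = P/(εσA) = 99.0/(0.83·5.67×10⁻⁸·5.202×10⁻⁵) = 4.044×10¹³ K⁴.
T = (4.044×10¹³)^(1/4).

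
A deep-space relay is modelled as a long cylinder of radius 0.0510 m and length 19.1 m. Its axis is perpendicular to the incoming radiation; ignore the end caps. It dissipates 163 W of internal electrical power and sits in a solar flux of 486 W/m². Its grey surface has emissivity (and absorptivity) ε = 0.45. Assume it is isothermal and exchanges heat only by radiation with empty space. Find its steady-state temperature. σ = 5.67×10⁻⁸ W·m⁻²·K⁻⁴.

At steady state, absorbed solar power + internal power = radiated power.
Absorbed: α·S·A_cross = 0.45·486·1.948 = 426.1 W (cross-section 2rL).
Total input = 426.1 + 163 = 589.1 W.
Radiated: εσ·A_surf·T⁴ with A_surf = 2πrL = 6.120 m².
T⁴ = 589.1/(0.45·5.67×10⁻⁸·6.120) = 3.772×10⁹ K⁴.

T ≈ 248 K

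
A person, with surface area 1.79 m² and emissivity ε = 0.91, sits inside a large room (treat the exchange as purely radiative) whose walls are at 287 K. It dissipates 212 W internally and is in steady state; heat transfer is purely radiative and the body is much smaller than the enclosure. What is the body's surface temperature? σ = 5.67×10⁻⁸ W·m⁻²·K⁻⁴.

T ≈ 309 K

For a small grey body in a large enclosure, net radiated power = εσA(T⁴ − T_w⁴).
Steady state: P = εσA(T⁴ − T_w⁴) with A = 1.79 m².
T⁴ = P/(εσA) + T_w⁴ = 212/(0.91·5.67×10⁻⁸·1.790) + (287)⁴
    = 2.295×10⁹ + 6.785×10⁹ = 9.080×10⁹ K⁴.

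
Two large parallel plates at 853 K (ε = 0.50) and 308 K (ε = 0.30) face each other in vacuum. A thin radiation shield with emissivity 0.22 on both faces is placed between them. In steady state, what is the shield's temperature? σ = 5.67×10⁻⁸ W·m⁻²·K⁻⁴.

In steady state the net flux on the hot side equals that on the cold side.
σ(T₁⁴−T_s⁴)/D₁ = σ(T_s⁴−T₂⁴)/D₂, with D₁ = 1/ε₁+1/ε_s−1 = 5.545, D₂ = 1/ε_s+1/ε₂−1 = 6.879.
Solve for T_s⁴: T_s⁴ = (D₂·T₁⁴ + D₁·T₂⁴)/(D₁+D₂) = 2.971×10¹¹ K⁴.

T_s ≈ 738 K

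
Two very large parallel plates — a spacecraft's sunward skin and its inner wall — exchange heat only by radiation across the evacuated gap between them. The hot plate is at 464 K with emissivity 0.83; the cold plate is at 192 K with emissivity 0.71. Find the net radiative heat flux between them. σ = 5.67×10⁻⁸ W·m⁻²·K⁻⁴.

q ≈ 1580 W/m²

For two infinite grey parallel plates, q = σ(T₁⁴ − T₂⁴)/(1/ε₁ + 1/ε₂ − 1).
T₁⁴ − T₂⁴ = 4.635×10¹⁰ − 1.359×10⁹ = 4.499×10¹⁰ K⁴.
1/ε₁ + 1/ε₂ − 1 = 1.205 + 1.408 − 1 = 1.613.
q = 5.67×10⁻⁸ × 4.499×10¹⁰ / 1.613.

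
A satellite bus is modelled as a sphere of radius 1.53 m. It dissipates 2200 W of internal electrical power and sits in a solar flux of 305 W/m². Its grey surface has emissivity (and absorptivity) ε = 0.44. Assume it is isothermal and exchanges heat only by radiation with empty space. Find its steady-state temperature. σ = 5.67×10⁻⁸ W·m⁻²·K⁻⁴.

T ≈ 257 K

At steady state, absorbed solar power + internal power = radiated power.
Absorbed: α·S·A_cross = 0.44·305·7.354 = 986.9 W (cross-section πr²).
Total input = 986.9 + 2200 = 3187 W.
Radiated: εσ·A_surf·T⁴ with A_surf = 4πr² = 29.42 m².
T⁴ = 3187/(0.44·5.67×10⁻⁸·29.42) = 4.343×10⁹ K⁴.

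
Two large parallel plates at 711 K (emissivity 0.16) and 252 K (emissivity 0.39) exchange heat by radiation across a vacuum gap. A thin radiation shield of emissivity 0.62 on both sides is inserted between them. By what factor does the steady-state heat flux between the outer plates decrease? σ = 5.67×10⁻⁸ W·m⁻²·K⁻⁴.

Without shield: q₀ = σΔ(T⁴)/(1/ε₁+1/ε₂−1) with denominator 7.814.
With shield the two gaps are in series; the resistances add: (1/ε₁+1/ε_s−1)+(1/ε_s+1/ε₂−1) = 6.863+3.177 = 10.04.
Heat-flux ratio q₀/q = 10.04/7.814.

factor ≈ 1.28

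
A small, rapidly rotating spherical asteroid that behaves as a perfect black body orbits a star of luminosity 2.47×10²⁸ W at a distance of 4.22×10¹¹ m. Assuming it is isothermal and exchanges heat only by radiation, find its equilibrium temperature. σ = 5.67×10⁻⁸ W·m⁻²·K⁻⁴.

First find the stellar flux at distance d: S = L/(4πd²) = 2.47×10²⁸/(4π·(4.22×10¹¹)²) = 11040 W/m².
For an isothermal sphere, absorbed (1−a)S·πr² = emitted σ·4πr²·T⁴, so T⁴ = (1−a)S/(4σ).
T⁴ = 1.00·11040/(4·5.67×10⁻⁸) = 4.867×10¹⁰ K⁴.

T ≈ 470 K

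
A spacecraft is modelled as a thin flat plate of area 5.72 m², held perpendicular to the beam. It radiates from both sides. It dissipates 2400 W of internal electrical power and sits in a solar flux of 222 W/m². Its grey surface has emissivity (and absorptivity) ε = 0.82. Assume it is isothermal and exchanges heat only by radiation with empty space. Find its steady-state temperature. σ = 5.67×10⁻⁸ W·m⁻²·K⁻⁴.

At steady state, absorbed solar power + internal power = radiated power.
Absorbed: α·S·A_cross = 0.82·222·5.720 = 1041 W (cross-section A).
Total input = 1041 + 2400 = 3441 W.
Radiated: εσ·A_surf·T⁴ with A_surf = 2A = 11.44 m².
T⁴ = 3441/(0.82·5.67×10⁻⁸·11.44) = 6.470×10⁹ K⁴.

T ≈ 284 K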